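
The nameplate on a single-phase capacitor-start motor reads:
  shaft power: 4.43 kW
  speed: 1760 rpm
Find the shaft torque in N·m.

ω = 2π × 1760/60 = 184.3 rad/s
τ = P/ω = 4430/184.3 = 24 N·m

24 N·m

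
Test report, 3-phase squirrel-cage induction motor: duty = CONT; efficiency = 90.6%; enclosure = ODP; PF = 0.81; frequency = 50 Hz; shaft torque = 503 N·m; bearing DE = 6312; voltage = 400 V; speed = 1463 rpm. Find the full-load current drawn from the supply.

152 A

ω = 2π×1463/60 = 153.2 rad/s; P_out = τω = 503 × 153.2 = 77060 W
P_in = P_out / η = 77060 / 0.906 = 85055 W
I_L = P_in / (√3·V_L·cosφ) = 85055 / (1.732 × 400 × 0.81) = 152 A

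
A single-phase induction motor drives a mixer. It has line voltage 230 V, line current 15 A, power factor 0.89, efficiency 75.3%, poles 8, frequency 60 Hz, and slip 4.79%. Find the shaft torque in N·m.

25.8 N·m

P_in = V·I·cosφ = 230 × 15 × 0.89 = 3071 W
P_out = η·P_in = 0.753 × 3071 = 2312 W
n_s = 120×60/8 = 900 rpm; n = 900×(1−0.0479) = 857 rpm
ω = 2π×857/60 = 89.74 rad/s
τ = P_out/ω = 2312/89.74 = 25.8 N·m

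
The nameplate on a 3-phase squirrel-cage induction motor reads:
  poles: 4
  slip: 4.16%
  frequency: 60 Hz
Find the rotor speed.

1725 rpm

n_s = 120f/p = 120×60/4 = 1800 rpm
n = n_s(1 − s) = 1800 × (1 − 0.0416) = 1725 rpm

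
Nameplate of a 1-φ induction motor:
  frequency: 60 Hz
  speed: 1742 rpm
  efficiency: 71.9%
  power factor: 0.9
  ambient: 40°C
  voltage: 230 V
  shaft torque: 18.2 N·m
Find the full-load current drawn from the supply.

ω = 2π×1742/60 = 182.4 rad/s; P_out = τω = 18.2 × 182.4 = 3320 W
P_in = P_out / η = 3320 / 0.719 = 4618 W
I = P_in / (V·cosφ) = 4618 / (230 × 0.9) = 22.3 A

22.3 A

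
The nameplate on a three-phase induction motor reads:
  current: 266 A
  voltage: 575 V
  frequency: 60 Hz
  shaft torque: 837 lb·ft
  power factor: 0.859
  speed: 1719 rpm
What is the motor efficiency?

89.8 %

τ = 837 lb·ft × 1.356 = 1135 N·m
ω = 2π × 1719/60 = 180 rad/s; P_out = τω = 1135 × 180 = 204300 W
P_in = √3·V_L·I_L·cosφ = 1.732 × 575 × 266 × 0.859 = 227557 W
η = P_out / P_in = 204300 / 227557 = 0.898 = 89.8%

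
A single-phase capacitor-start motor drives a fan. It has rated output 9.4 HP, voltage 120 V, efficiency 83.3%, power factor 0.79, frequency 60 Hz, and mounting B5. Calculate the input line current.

88.8 A

P_out = 9.4 × 746 = 7012 W
P_in = P_out / η = 7012 / 0.833 = 8418 W
I = P_in / (V·cosφ) = 8418 / (120 × 0.79) = 88.8 A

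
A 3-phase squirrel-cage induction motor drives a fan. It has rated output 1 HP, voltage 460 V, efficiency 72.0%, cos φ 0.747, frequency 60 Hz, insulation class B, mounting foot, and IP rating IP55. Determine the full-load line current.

1.74 A

P_out = 1 × 746 = 746 W
P_in = P_out / η = 746 / 0.720 = 1036 W
I_L = P_in / (√3·V_L·cosφ) = 1036 / (1.732 × 460 × 0.747) = 1.74 A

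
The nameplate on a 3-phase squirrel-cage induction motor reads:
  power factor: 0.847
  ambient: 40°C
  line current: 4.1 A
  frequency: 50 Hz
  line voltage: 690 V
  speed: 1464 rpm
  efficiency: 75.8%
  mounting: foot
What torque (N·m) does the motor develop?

P_in = √3·V·I·cosφ = 1.732 × 690 × 4.1 × 0.847 = 4150 W
P_out = η·P_in = 0.758 × 4150 = 3146 W
n = 1464 rpm
ω = 2π×1464/60 = 153.3 rad/s
τ = P_out/ω = 3146/153.3 = 20.5 N·m

20.5 N·m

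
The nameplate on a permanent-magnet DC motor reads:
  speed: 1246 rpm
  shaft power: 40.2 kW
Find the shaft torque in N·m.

308 N·m

ω = 2π × 1246/60 = 130.5 rad/s
τ = P/ω = 40200/130.5 = 308 N·m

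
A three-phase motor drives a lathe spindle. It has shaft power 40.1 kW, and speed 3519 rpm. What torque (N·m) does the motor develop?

109 N·m

ω = 2π × 3519/60 = 368.5 rad/s
τ = P/ω = 40100/368.5 = 109 N·m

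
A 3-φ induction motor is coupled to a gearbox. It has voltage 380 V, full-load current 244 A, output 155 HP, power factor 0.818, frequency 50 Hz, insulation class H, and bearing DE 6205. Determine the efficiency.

P_out = 155 × 746 = 115630 W
P_in = √3·V_L·I_L·cosφ = 1.732 × 380 × 244 × 0.818 = 131363 W
η = P_out / P_in = 115630 / 131363 = 0.880 = 88.0%

88.0 %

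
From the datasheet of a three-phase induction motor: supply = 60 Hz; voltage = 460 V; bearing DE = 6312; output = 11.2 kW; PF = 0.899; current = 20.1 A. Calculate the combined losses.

3.2 kW

P_in = √3·V·I·cosφ = 1.732×460×20.1×0.899 = 14397 W
P_out = 11200 W
Losses = P_in − P_out = 14397 − 11200 = 3197 W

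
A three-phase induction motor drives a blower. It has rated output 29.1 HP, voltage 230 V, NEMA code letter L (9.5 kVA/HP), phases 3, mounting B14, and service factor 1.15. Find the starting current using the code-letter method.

694 A

S_LR = 9.5 × 29.1 = 276.45 kVA
I_LR = S_LR/(√3·V_L) = 276450/(1.732×230) = 694 A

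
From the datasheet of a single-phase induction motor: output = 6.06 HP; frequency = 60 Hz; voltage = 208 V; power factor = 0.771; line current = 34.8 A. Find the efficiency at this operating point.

P_out = 6.06 × 746 = 4521 W
P_in = V·I·cosφ = 208 × 34.8 × 0.771 = 5581 W
η = P_out / P_in = 4521 / 5581 = 0.810 = 81.0%

81.0 %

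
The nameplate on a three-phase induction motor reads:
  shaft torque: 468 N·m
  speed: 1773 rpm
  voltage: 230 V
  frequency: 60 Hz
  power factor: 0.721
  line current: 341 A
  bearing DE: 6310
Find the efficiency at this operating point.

88.7 %

ω = 2π × 1773/60 = 185.7 rad/s; P_out = τω = 468 × 185.7 = 86908 W
P_in = √3·V_L·I_L·cosφ = 1.732 × 230 × 341 × 0.721 = 97941 W
η = P_out / P_in = 86908 / 97941 = 0.887 = 88.7%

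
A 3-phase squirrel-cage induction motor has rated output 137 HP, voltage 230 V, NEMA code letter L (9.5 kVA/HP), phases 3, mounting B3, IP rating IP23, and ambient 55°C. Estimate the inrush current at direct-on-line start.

S_LR = 9.5 × 137 = 1301.5 kVA
I_LR = S_LR/(√3·V_L) = 1301500/(1.732×230) = 3270 A

3270 A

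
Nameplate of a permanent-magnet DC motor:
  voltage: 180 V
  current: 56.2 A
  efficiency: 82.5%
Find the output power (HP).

P_in = V·I = 180 × 56.2 = 10116 W
P_out = η·P_in = 0.825 × 10116 = 8346 W
= 8346/746 = 11.2 HP

11.2 HP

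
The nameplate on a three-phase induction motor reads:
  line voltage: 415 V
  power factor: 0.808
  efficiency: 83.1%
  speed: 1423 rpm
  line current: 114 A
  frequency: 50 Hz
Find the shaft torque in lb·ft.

272 lb·ft

P_in = √3·V·I·cosφ = 1.732 × 415 × 114 × 0.808 = 66208 W
P_out = η·P_in = 0.831 × 66208 = 55019 W
n = 1423 rpm
ω = 2π×1423/60 = 149 rad/s
τ = P_out/ω = 55019/149 = 369.3 N·m
In lb·ft: 369.3/1.356 = 272 lb·ft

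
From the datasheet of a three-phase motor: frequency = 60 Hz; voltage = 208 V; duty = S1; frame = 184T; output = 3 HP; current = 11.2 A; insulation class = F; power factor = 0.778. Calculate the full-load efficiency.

71.3 %

P_out = 3 × 746 = 2238 W
P_in = √3·V_L·I_L·cosφ = 1.732 × 208 × 11.2 × 0.778 = 3139 W
η = P_out / P_in = 2238 / 3139 = 0.713 = 71.3%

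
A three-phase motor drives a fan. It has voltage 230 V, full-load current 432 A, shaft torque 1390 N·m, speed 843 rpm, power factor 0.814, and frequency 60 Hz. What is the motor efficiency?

87.6 %

ω = 2π × 843/60 = 88.28 rad/s; P_out = τω = 1390 × 88.28 = 122709 W
P_in = √3·V_L·I_L·cosφ = 1.732 × 230 × 432 × 0.814 = 140082 W
η = P_out / P_in = 122709 / 140082 = 0.876 = 87.6%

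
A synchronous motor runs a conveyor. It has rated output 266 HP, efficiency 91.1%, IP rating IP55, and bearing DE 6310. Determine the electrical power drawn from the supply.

P_out = 266 × 746 = 198436 W
P_in = P_out/η = 198436/0.911 = 217822 W = 218 kW

218 kW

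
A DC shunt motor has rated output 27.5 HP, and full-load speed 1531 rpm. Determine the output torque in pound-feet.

94.4 lb·ft

P_out = 27.5 × 746 = 20515 W
ω = 2π × 1531/60 = 160.3 rad/s
τ = P_out/ω = 20515/160.3 = 128 N·m
In lb·ft: 128/1.356 = 94.4 lb·ft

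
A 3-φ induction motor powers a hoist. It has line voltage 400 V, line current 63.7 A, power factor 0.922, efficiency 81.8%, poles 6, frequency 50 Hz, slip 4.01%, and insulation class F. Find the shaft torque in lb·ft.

244 lb·ft

P_in = √3·V·I·cosφ = 1.732 × 400 × 63.7 × 0.922 = 40689 W
P_out = η·P_in = 0.818 × 40689 = 33284 W
n_s = 120×50/6 = 1000 rpm; n = 1000×(1−0.0401) = 960 rpm
ω = 2π×960/60 = 100.5 rad/s
τ = P_out/ω = 33284/100.5 = 331.2 N·m
In lb·ft: 331.2/1.356 = 244 lb·ft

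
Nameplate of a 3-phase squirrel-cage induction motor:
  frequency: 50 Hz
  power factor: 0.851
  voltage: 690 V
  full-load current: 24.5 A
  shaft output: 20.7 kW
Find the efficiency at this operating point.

83.1 %

P_out = 20.7 kW = 20700 W
P_in = √3·V_L·I_L·cosφ = 1.732 × 690 × 24.5 × 0.851 = 24917 W
η = P_out / P_in = 20700 / 24917 = 0.831 = 83.1%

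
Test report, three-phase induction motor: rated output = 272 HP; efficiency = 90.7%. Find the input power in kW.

P_out = 272 × 746 = 202912 W
P_in = P_out/η = 202912/0.907 = 223718 W = 224 kW

224 kW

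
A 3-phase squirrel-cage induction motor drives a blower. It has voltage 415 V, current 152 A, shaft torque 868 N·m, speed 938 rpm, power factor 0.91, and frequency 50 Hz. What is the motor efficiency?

ω = 2π × 938/60 = 98.23 rad/s; P_out = τω = 868 × 98.23 = 85264 W
P_in = √3·V_L·I_L·cosφ = 1.732 × 415 × 152 × 0.91 = 99422 W
η = P_out / P_in = 85264 / 99422 = 0.858 = 85.8%

85.8 %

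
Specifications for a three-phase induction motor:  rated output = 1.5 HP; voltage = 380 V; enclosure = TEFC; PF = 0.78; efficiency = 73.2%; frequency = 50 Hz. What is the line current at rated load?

2.98 A

P_out = 1.5 × 746 = 1119 W
P_in = P_out / η = 1119 / 0.732 = 1529 W
I_L = P_in / (√3·V_L·cosφ) = 1529 / (1.732 × 380 × 0.78) = 2.98 A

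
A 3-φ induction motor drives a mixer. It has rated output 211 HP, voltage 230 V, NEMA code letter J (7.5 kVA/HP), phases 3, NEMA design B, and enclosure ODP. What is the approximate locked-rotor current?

S_LR = 7.5 × 211 = 1582.5 kVA
I_LR = S_LR/(√3·V_L) = 1582500/(1.732×230) = 3970 A

3970 A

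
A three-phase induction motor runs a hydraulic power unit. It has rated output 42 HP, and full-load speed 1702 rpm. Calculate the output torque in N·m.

P_out = 42 × 746 = 31332 W
ω = 2π × 1702/60 = 178.2 rad/s
τ = P_out/ω = 31332/178.2 = 176 N·m

176 N·m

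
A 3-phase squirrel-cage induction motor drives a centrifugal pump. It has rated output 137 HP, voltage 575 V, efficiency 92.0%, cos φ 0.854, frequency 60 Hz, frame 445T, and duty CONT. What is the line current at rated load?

131 A

P_out = 137 × 746 = 102202 W
P_in = P_out / η = 102202 / 0.920 = 111089 W
I_L = P_in / (√3·V_L·cosφ) = 111089 / (1.732 × 575 × 0.854) = 131 A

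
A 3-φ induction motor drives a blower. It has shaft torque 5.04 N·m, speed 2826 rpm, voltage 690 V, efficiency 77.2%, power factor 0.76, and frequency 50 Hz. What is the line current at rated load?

ω = 2π×2826/60 = 295.9 rad/s; P_out = τω = 5.04 × 295.9 = 1491 W
P_in = P_out / η = 1491 / 0.772 = 1931 W
I_L = P_in / (√3·V_L·cosφ) = 1931 / (1.732 × 690 × 0.76) = 2.13 A

2.13 A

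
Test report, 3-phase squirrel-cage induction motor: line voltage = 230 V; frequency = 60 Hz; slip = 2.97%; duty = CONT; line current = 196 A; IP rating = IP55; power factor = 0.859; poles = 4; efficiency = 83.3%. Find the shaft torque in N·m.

305 N·m

P_in = √3·V·I·cosφ = 1.732 × 230 × 196 × 0.859 = 67069 W
P_out = η·P_in = 0.833 × 67069 = 55868 W
n_s = 120×60/4 = 1800 rpm; n = 1800×(1−0.0297) = 1747 rpm
ω = 2π×1747/60 = 182.9 rad/s
τ = P_out/ω = 55868/182.9 = 305 N·m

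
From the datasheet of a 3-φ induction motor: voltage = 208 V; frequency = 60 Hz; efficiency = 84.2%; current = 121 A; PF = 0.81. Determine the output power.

P_in = √3·V·I·cosφ = 1.732 × 208 × 121 × 0.81 = 35309 W
P_out = η·P_in = 0.842 × 35309 = 29730 W

29.7 kW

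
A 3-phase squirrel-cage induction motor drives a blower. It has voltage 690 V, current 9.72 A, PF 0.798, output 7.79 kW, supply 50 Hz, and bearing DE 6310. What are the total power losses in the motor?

1480 W

P_in = √3·V·I·cosφ = 1.732×690×9.72×0.798 = 9270 W
P_out = 7790 W
Losses = P_in − P_out = 9270 − 7790 = 1480 W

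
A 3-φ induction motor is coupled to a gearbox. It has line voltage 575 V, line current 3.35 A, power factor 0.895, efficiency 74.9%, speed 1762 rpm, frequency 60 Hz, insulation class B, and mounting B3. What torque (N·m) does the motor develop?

P_in = √3·V·I·cosφ = 1.732 × 575 × 3.35 × 0.895 = 2986 W
P_out = η·P_in = 0.749 × 2986 = 2237 W
n = 1762 rpm
ω = 2π×1762/60 = 184.5 rad/s
τ = P_out/ω = 2237/184.5 = 12.1 N·m

12.1 N·m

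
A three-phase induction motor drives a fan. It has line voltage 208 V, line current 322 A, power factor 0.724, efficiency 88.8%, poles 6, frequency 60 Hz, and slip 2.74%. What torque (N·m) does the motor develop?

610 N·m

P_in = √3·V·I·cosφ = 1.732 × 208 × 322 × 0.724 = 83986 W
P_out = η·P_in = 0.888 × 83986 = 74580 W
n_s = 120×60/6 = 1200 rpm; n = 1200×(1−0.0274) = 1167 rpm
ω = 2π×1167/60 = 122.2 rad/s
τ = P_out/ω = 74580/122.2 = 610 N·m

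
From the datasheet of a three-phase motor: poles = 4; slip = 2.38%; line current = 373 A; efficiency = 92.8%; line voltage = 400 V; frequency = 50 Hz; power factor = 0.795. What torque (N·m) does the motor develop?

1240 N·m

P_in = √3·V·I·cosφ = 1.732 × 400 × 373 × 0.795 = 205439 W
P_out = η·P_in = 0.928 × 205439 = 190647 W
n_s = 120×50/4 = 1500 rpm; n = 1500×(1−0.0238) = 1464 rpm
ω = 2π×1464/60 = 153.3 rad/s
τ = P_out/ω = 190647/153.3 = 1240 N·m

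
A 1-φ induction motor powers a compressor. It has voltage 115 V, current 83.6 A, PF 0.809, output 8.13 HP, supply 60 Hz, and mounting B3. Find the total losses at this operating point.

1.71 kW

P_in = V·I·cosφ = 115×83.6×0.809 = 7778 W
P_out = 8.13×746 = 6065 W
Losses = P_in − P_out = 7778 − 6065 = 1713 W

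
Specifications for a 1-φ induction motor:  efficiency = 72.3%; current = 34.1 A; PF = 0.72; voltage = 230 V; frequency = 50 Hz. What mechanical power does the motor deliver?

P_in = V·I·cosφ = 230 × 34.1 × 0.72 = 5647 W
P_out = η·P_in = 0.723 × 5647 = 4083 W

4.08 kW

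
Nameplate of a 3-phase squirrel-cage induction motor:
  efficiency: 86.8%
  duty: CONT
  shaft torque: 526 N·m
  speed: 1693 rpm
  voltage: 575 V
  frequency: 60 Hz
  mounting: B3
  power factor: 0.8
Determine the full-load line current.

ω = 2π×1693/60 = 177.3 rad/s; P_out = τω = 526 × 177.3 = 93260 W
P_in = P_out / η = 93260 / 0.868 = 107442 W
I_L = P_in / (√3·V_L·cosφ) = 107442 / (1.732 × 575 × 0.8) = 135 A

135 A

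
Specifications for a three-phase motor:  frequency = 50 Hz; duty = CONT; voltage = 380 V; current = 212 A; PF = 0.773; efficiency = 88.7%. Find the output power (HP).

128 HP

P_in = √3·V·I·cosφ = 1.732 × 380 × 212 × 0.773 = 107857 W
P_out = η·P_in = 0.887 × 107857 = 95669 W
= 95669/746 = 128 HP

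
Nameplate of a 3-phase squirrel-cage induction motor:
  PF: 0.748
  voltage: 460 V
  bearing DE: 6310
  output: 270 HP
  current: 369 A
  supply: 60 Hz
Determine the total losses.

P_in = √3·V·I·cosφ = 1.732×460×369×0.748 = 219904 W
P_out = 270×746 = 201420 W
Losses = P_in − P_out = 219904 − 201420 = 18484 W

18.5 kW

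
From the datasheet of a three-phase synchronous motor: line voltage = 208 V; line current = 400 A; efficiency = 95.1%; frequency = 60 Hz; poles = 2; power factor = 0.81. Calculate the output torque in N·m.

294 N·m

P_in = √3·V·I·cosφ = 1.732 × 208 × 400 × 0.81 = 116723 W
P_out = η·P_in = 0.951 × 116723 = 111004 W
n = n_s = 120×60/2 = 3600 rpm (synchronous)
ω = 2π×3600/60 = 377 rad/s
τ = P_out/ω = 111004/377 = 294 N·m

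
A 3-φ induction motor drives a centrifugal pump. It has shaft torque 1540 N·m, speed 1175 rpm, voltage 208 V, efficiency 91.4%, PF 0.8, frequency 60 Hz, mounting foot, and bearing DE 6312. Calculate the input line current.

719 A

ω = 2π×1175/60 = 123 rad/s; P_out = τω = 1540 × 123 = 189420 W
P_in = P_out / η = 189420 / 0.914 = 207243 W
I_L = P_in / (√3·V_L·cosφ) = 207243 / (1.732 × 208 × 0.8) = 719 A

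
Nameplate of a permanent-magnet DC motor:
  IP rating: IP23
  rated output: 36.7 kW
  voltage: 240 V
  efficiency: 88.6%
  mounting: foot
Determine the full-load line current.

173 A

P_out = 36.7 kW = 36700 W
P_in = P_out / η = 36700 / 0.886 = 41422 W
I = P_in / V = 41422 / 240 = 173 A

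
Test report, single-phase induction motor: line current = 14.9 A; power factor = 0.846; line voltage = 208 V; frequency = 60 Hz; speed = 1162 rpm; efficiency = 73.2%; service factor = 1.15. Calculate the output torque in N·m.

15.8 N·m

P_in = V·I·cosφ = 208 × 14.9 × 0.846 = 2622 W
P_out = η·P_in = 0.732 × 2622 = 1919 W
n = 1162 rpm
ω = 2π×1162/60 = 121.7 rad/s
τ = P_out/ω = 1919/121.7 = 15.8 N·m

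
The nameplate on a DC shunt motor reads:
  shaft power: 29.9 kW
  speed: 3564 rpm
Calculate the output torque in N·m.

80.1 N·m

ω = 2π × 3564/60 = 373.2 rad/s
τ = P/ω = 29900/373.2 = 80.1 N·m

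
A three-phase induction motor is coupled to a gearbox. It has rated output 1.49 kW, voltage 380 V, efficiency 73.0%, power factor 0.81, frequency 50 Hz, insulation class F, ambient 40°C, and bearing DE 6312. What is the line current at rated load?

P_out = 1.49 kW = 1490 W
P_in = P_out / η = 1490 / 0.730 = 2041 W
I_L = P_in / (√3·V_L·cosφ) = 2041 / (1.732 × 380 × 0.81) = 3.83 A

3.83 A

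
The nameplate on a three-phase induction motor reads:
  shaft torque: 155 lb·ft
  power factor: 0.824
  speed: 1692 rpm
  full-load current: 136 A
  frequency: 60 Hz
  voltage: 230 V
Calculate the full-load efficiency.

τ = 155 lb·ft × 1.356 = 210.2 N·m
ω = 2π × 1692/60 = 177.2 rad/s; P_out = τω = 210.2 × 177.2 = 37247 W
P_in = √3·V_L·I_L·cosφ = 1.732 × 230 × 136 × 0.824 = 44642 W
η = P_out / P_in = 37247 / 44642 = 0.834 = 83.4%

83.4 %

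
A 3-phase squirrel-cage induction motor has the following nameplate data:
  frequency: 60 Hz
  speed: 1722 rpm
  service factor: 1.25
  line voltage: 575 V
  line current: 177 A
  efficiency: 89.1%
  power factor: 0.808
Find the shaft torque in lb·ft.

519 lb·ft

P_in = √3·V·I·cosφ = 1.732 × 575 × 177 × 0.808 = 142430 W
P_out = η·P_in = 0.891 × 142430 = 126905 W
n = 1722 rpm
ω = 2π×1722/60 = 180.3 rad/s
τ = P_out/ω = 126905/180.3 = 703.9 N·m
In lb·ft: 703.9/1.356 = 519 lb·ft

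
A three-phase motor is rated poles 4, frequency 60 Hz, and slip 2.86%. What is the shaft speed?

n_s = 120f/p = 120×60/4 = 1800 rpm
n = n_s(1 − s) = 1800 × (1 − 0.0286) = 1749 rpm

1749 rpm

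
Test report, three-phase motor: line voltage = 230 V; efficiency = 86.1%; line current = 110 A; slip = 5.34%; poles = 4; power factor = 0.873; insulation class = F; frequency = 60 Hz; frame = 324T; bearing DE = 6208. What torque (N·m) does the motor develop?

185 N·m

P_in = √3·V·I·cosφ = 1.732 × 230 × 110 × 0.873 = 38255 W
P_out = η·P_in = 0.861 × 38255 = 32938 W
n_s = 120×60/4 = 1800 rpm; n = 1800×(1−0.0534) = 1704 rpm
ω = 2π×1704/60 = 178.4 rad/s
τ = P_out/ω = 32938/178.4 = 185 N·m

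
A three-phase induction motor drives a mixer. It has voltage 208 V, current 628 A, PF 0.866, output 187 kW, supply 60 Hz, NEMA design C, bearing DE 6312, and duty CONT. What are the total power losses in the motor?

P_in = √3·V·I·cosφ = 1.732×208×628×0.866 = 195925 W
P_out = 187000 W
Losses = P_in − P_out = 195925 − 187000 = 8925 W

8930 W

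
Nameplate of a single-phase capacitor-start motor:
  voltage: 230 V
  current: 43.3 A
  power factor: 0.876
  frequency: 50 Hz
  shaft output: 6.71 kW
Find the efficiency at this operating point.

P_out = 6.71 kW = 6710 W
P_in = V·I·cosφ = 230 × 43.3 × 0.876 = 8724 W
η = P_out / P_in = 6710 / 8724 = 0.769 = 76.9%

76.9 %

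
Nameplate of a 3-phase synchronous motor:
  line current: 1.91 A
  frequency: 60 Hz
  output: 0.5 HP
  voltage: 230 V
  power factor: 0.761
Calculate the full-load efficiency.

64.4 %

P_out = 0.5 × 746 = 373 W
P_in = √3·V_L·I_L·cosφ = 1.732 × 230 × 1.91 × 0.761 = 579 W
η = P_out / P_in = 373 / 579 = 0.644 = 64.4%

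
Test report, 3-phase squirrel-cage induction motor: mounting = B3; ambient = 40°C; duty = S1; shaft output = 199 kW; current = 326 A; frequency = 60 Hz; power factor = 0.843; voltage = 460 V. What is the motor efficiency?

90.9 %

P_out = 199 kW = 199000 W
P_in = √3·V_L·I_L·cosφ = 1.732 × 460 × 326 × 0.843 = 218953 W
η = P_out / P_in = 199000 / 218953 = 0.909 = 90.9%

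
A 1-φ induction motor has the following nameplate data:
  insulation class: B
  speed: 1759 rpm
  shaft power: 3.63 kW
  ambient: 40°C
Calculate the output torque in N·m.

19.7 N·m

ω = 2π × 1759/60 = 184.2 rad/s
τ = P/ω = 3630/184.2 = 19.7 N·m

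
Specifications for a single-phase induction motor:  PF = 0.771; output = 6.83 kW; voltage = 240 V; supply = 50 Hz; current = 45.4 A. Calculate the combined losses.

1570 W

P_in = V·I·cosφ = 240×45.4×0.771 = 8401 W
P_out = 6830 W
Losses = P_in − P_out = 8401 − 6830 = 1571 W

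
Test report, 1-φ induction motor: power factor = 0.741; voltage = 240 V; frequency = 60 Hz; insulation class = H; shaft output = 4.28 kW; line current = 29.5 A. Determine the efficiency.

P_out = 4.28 kW = 4280 W
P_in = V·I·cosφ = 240 × 29.5 × 0.741 = 5246 W
η = P_out / P_in = 4280 / 5246 = 0.816 = 81.6%

81.6 %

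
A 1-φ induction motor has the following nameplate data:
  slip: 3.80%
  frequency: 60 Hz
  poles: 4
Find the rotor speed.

n_s = 120f/p = 120×60/4 = 1800 rpm
n = n_s(1 − s) = 1800 × (1 − 0.038) = 1732 rpm

1732 rpm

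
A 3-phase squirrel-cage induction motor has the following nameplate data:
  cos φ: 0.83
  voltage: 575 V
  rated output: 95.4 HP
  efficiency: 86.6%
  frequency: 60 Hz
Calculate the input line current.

P_out = 95.4 × 746 = 71168 W
P_in = P_out / η = 71168 / 0.866 = 82180 W
I_L = P_in / (√3·V_L·cosφ) = 82180 / (1.732 × 575 × 0.83) = 99.4 A

99.4 A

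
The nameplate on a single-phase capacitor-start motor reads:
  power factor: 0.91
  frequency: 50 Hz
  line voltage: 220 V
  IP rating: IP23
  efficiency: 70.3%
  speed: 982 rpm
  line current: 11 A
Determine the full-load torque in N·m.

15.1 N·m

P_in = V·I·cosφ = 220 × 11 × 0.91 = 2202 W
P_out = η·P_in = 0.703 × 2202 = 1548 W
n = 982 rpm
ω = 2π×982/60 = 102.8 rad/s
τ = P_out/ω = 1548/102.8 = 15.1 N·m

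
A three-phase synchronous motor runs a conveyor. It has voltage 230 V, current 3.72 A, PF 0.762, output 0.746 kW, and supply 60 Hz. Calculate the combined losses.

P_in = √3·V·I·cosφ = 1.732×230×3.72×0.762 = 1129 W
P_out = 746 W
Losses = P_in − P_out = 1129 − 746 = 383 W

383 W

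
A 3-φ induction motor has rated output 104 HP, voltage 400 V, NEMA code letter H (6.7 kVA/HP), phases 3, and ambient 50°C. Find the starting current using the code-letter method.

S_LR = 6.7 × 104 = 696.8 kVA
I_LR = S_LR/(√3·V_L) = 696800/(1.732×400) = 1010 A

1010 A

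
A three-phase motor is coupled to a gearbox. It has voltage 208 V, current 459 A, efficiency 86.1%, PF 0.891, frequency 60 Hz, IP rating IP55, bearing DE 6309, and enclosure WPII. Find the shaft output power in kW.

127 kW

P_in = √3·V·I·cosφ = 1.732 × 208 × 459 × 0.891 = 147334 W
P_out = η·P_in = 0.861 × 147334 = 126855 W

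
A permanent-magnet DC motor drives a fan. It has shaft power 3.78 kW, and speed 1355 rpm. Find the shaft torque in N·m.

26.6 N·m

ω = 2π × 1355/60 = 141.9 rad/s
τ = P/ω = 3780/141.9 = 26.6 N·m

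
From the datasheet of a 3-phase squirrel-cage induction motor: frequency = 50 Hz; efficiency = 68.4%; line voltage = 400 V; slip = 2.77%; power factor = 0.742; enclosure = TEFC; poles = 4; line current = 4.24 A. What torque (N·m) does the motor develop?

9.76 N·m

P_in = √3·V·I·cosφ = 1.732 × 400 × 4.24 × 0.742 = 2180 W
P_out = η·P_in = 0.684 × 2180 = 1491 W
n_s = 120×50/4 = 1500 rpm; n = 1500×(1−0.0277) = 1458 rpm
ω = 2π×1458/60 = 152.7 rad/s
τ = P_out/ω = 1491/152.7 = 9.76 N·m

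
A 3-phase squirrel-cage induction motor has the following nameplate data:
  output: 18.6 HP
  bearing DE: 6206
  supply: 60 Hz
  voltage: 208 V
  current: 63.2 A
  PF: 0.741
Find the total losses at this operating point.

P_in = √3·V·I·cosφ = 1.732×208×63.2×0.741 = 16871 W
P_out = 18.6×746 = 13876 W
Losses = P_in − P_out = 16871 − 13876 = 2995 W

3 kW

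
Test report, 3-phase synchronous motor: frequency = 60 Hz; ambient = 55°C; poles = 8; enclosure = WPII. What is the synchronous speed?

900 rpm

n_s = 120f/p = 120×60/8 = 900 rpm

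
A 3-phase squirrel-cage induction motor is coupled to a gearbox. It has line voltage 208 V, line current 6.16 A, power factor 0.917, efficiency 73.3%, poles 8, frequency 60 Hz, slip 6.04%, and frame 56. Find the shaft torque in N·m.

16.8 N·m

P_in = √3·V·I·cosφ = 1.732 × 208 × 6.16 × 0.917 = 2035 W
P_out = η·P_in = 0.733 × 2035 = 1492 W
n_s = 120×60/8 = 900 rpm; n = 900×(1−0.0604) = 846 rpm
ω = 2π×846/60 = 88.59 rad/s
τ = P_out/ω = 1492/88.59 = 16.8 N·m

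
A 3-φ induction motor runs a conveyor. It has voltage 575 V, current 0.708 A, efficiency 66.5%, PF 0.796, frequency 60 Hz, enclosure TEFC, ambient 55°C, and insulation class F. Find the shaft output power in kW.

P_in = √3·V·I·cosφ = 1.732 × 575 × 0.708 × 0.796 = 561 W
P_out = η·P_in = 0.665 × 561 = 373 W

0.373 kW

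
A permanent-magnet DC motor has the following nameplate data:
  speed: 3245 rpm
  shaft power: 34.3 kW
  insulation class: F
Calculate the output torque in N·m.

ω = 2π × 3245/60 = 339.8 rad/s
τ = P/ω = 34300/339.8 = 101 N·m

101 N·m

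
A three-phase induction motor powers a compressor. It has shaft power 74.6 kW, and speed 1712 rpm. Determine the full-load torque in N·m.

ω = 2π × 1712/60 = 179.3 rad/s
τ = P/ω = 74600/179.3 = 416 N·m

416 N·m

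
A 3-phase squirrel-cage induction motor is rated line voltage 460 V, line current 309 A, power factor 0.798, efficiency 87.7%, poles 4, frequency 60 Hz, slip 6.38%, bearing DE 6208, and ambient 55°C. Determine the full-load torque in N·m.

976 N·m

P_in = √3·V·I·cosφ = 1.732 × 460 × 309 × 0.798 = 196457 W
P_out = η·P_in = 0.877 × 196457 = 172293 W
n_s = 120×60/4 = 1800 rpm; n = 1800×(1−0.0638) = 1685 rpm
ω = 2π×1685/60 = 176.5 rad/s
τ = P_out/ω = 172293/176.5 = 976 N·m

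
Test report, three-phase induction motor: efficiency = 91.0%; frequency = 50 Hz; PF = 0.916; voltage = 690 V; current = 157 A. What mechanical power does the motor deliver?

P_in = √3·V·I·cosφ = 1.732 × 690 × 157 × 0.916 = 171867 W
P_out = η·P_in = 0.91 × 171867 = 156399 W

156 kW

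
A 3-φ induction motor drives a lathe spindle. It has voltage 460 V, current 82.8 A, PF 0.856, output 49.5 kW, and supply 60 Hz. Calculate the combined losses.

6970 W

P_in = √3·V·I·cosφ = 1.732×460×82.8×0.856 = 56469 W
P_out = 49500 W
Losses = P_in − P_out = 56469 − 49500 = 6969 W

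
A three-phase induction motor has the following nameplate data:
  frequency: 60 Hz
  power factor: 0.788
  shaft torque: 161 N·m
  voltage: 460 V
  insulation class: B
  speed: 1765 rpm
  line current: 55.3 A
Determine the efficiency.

85.7 %

ω = 2π × 1765/60 = 184.8 rad/s; P_out = τω = 161 × 184.8 = 29753 W
P_in = √3·V_L·I_L·cosφ = 1.732 × 460 × 55.3 × 0.788 = 34718 W
η = P_out / P_in = 29753 / 34718 = 0.857 = 85.7%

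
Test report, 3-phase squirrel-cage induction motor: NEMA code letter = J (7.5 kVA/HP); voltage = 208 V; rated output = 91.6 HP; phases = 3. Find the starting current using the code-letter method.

1910 A

S_LR = 7.5 × 91.6 = 687 kVA
I_LR = S_LR/(√3·V_L) = 687000/(1.732×208) = 1910 A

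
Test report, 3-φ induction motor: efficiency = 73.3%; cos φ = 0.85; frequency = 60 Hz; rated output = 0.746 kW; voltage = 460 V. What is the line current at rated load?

1.5 A

P_out = 0.746 kW = 746 W
P_in = P_out / η = 746 / 0.733 = 1018 W
I_L = P_in / (√3·V_L·cosφ) = 1018 / (1.732 × 460 × 0.85) = 1.5 A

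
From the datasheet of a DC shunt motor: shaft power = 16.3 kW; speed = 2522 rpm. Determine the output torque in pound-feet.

45.5 lb·ft

ω = 2π × 2522/60 = 264.1 rad/s
τ = P/ω = 16300/264.1 = 61.72 N·m
In lb·ft: 61.72/1.356 = 45.5 lb·ft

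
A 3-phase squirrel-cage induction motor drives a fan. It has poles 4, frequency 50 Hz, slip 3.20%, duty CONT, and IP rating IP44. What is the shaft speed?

1452 rpm

n_s = 120f/p = 120×50/4 = 1500 rpm
n = n_s(1 − s) = 1500 × (1 − 0.032) = 1452 rpm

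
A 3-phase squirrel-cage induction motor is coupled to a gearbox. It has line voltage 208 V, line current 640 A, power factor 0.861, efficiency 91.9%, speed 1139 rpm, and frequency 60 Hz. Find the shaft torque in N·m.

1530 N·m

P_in = √3·V·I·cosφ = 1.732 × 208 × 640 × 0.861 = 198515 W
P_out = η·P_in = 0.919 × 198515 = 182435 W
n = 1139 rpm
ω = 2π×1139/60 = 119.3 rad/s
τ = P_out/ω = 182435/119.3 = 1530 N·m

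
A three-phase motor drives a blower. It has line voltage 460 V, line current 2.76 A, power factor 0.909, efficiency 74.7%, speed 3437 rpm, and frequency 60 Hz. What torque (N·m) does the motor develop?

P_in = √3·V·I·cosφ = 1.732 × 460 × 2.76 × 0.909 = 1999 W
P_out = η·P_in = 0.747 × 1999 = 1493 W
n = 3437 rpm
ω = 2π×3437/60 = 359.9 rad/s
τ = P_out/ω = 1493/359.9 = 4.15 N·m

4.15 N·m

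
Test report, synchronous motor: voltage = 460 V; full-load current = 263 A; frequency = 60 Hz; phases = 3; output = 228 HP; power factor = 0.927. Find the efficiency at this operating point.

P_out = 228 × 746 = 170088 W
P_in = √3·V_L·I_L·cosφ = 1.732 × 460 × 263 × 0.927 = 194241 W
η = P_out / P_in = 170088 / 194241 = 0.876 = 87.6%

87.6 %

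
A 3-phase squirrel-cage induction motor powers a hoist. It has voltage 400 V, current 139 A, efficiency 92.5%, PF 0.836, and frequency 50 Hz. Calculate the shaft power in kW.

74.5 kW

P_in = √3·V·I·cosφ = 1.732 × 400 × 139 × 0.836 = 80506 W
P_out = η·P_in = 0.925 × 80506 = 74468 W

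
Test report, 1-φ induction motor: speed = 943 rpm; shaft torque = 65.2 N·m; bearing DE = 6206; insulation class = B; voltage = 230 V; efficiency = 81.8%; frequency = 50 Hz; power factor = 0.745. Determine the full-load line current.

45.9 A

ω = 2π×943/60 = 98.75 rad/s; P_out = τω = 65.2 × 98.75 = 6439 W
P_in = P_out / η = 6439 / 0.818 = 7872 W
I = P_in / (V·cosφ) = 7872 / (230 × 0.745) = 45.9 A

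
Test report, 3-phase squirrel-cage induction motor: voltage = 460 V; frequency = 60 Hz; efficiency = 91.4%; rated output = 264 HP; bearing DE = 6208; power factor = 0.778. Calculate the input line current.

P_out = 264 × 746 = 196944 W
P_in = P_out / η = 196944 / 0.914 = 215475 W
I_L = P_in / (√3·V_L·cosφ) = 215475 / (1.732 × 460 × 0.778) = 348 A

348 A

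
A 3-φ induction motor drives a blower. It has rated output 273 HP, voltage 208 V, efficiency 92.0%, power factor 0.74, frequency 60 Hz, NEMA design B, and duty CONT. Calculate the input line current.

P_out = 273 × 746 = 203658 W
P_in = P_out / η = 203658 / 0.920 = 221367 W
I_L = P_in / (√3·V_L·cosφ) = 221367 / (1.732 × 208 × 0.74) = 830 A

830 A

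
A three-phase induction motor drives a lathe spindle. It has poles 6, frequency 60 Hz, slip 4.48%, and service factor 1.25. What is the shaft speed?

1146 rpm

n_s = 120f/p = 120×60/6 = 1200 rpm
n = n_s(1 − s) = 1200 × (1 − 0.0448) = 1146 rpm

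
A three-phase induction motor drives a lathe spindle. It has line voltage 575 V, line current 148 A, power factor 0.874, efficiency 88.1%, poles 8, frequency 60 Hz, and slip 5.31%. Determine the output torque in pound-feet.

P_in = √3·V·I·cosφ = 1.732 × 575 × 148 × 0.874 = 128822 W
P_out = η·P_in = 0.881 × 128822 = 113492 W
n_s = 120×60/8 = 900 rpm; n = 900×(1−0.0531) = 852 rpm
ω = 2π×852/60 = 89.22 rad/s
τ = P_out/ω = 113492/89.22 = 1272 N·m
In lb·ft: 1272/1.356 = 938 lb·ft

938 lb·ft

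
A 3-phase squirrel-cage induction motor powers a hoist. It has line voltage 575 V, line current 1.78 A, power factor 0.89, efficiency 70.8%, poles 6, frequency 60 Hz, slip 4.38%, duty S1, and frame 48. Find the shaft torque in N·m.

P_in = √3·V·I·cosφ = 1.732 × 575 × 1.78 × 0.89 = 1578 W
P_out = η·P_in = 0.708 × 1578 = 1117 W
n_s = 120×60/6 = 1200 rpm; n = 1200×(1−0.0438) = 1147 rpm
ω = 2π×1147/60 = 120.1 rad/s
τ = P_out/ω = 1117/120.1 = 9.3 N·m

9.3 N·m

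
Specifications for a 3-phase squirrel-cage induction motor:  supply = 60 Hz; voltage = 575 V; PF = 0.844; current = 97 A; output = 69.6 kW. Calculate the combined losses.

P_in = √3·V·I·cosφ = 1.732×575×97×0.844 = 81532 W
P_out = 69600 W
Losses = P_in − P_out = 81532 − 69600 = 11932 W

11900 W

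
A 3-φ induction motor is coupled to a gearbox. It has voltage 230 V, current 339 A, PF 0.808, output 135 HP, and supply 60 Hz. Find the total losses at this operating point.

8410 W

P_in = √3·V·I·cosφ = 1.732×230×339×0.808 = 109116 W
P_out = 135×746 = 100710 W
Losses = P_in − P_out = 109116 − 100710 = 8406 W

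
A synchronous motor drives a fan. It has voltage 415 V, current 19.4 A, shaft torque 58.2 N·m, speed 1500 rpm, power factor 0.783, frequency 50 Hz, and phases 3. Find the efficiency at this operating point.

ω = 2π × 1500/60 = 157.1 rad/s; P_out = τω = 58.2 × 157.1 = 9143 W
P_in = √3·V_L·I_L·cosφ = 1.732 × 415 × 19.4 × 0.783 = 10918 W
η = P_out / P_in = 9143 / 10918 = 0.837 = 83.7%

83.7 %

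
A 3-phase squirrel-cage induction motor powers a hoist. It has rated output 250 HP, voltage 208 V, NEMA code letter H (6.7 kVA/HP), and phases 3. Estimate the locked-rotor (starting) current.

4650 A

S_LR = 6.7 × 250 = 1675 kVA
I_LR = S_LR/(√3·V_L) = 1675000/(1.732×208) = 4650 A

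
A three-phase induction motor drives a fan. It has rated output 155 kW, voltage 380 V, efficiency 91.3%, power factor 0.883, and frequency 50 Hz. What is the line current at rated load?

292 A

P_out = 155 kW = 155000 W
P_in = P_out / η = 155000 / 0.913 = 169770 W
I_L = P_in / (√3·V_L·cosφ) = 169770 / (1.732 × 380 × 0.883) = 292 A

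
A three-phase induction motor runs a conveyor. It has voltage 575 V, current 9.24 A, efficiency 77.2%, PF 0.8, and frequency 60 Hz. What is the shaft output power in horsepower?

P_in = √3·V·I·cosφ = 1.732 × 575 × 9.24 × 0.8 = 7362 W
P_out = η·P_in = 0.772 × 7362 = 5683 W
= 5683/746 = 7.62 HP

7.62 HP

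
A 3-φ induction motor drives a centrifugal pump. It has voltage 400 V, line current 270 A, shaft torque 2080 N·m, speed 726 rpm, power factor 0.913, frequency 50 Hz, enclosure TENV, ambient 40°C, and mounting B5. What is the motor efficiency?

ω = 2π × 726/60 = 76.03 rad/s; P_out = τω = 2080 × 76.03 = 158142 W
P_in = √3·V_L·I_L·cosφ = 1.732 × 400 × 270 × 0.913 = 170782 W
η = P_out / P_in = 158142 / 170782 = 0.926 = 92.6%

92.6 %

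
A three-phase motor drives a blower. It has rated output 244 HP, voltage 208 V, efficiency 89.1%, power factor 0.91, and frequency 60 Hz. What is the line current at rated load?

P_out = 244 × 746 = 182024 W
P_in = P_out / η = 182024 / 0.891 = 204292 W
I_L = P_in / (√3·V_L·cosφ) = 204292 / (1.732 × 208 × 0.91) = 623 A

623 A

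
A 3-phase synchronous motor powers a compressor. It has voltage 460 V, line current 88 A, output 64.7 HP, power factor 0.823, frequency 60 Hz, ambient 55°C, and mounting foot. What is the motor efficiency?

P_out = 64.7 × 746 = 48266 W
P_in = √3·V_L·I_L·cosφ = 1.732 × 460 × 88 × 0.823 = 57702 W
η = P_out / P_in = 48266 / 57702 = 0.836 = 83.6%

83.6 %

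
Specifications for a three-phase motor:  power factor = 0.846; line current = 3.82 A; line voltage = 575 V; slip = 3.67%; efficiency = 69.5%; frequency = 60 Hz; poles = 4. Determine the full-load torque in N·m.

12.3 N·m

P_in = √3·V·I·cosφ = 1.732 × 575 × 3.82 × 0.846 = 3218 W
P_out = η·P_in = 0.695 × 3218 = 2237 W
n_s = 120×60/4 = 1800 rpm; n = 1800×(1−0.0367) = 1734 rpm
ω = 2π×1734/60 = 181.6 rad/s
τ = P_out/ω = 2237/181.6 = 12.3 N·m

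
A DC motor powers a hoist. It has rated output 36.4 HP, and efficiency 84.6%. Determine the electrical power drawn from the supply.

32.1 kW

P_out = 36.4 × 746 = 27154 W
P_in = P_out/η = 27154/0.846 = 32097 W = 32.1 kW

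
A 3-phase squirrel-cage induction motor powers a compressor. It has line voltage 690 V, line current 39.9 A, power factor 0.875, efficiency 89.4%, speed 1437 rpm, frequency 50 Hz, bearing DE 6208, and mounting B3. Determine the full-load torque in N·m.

248 N·m

P_in = √3·V·I·cosφ = 1.732 × 690 × 39.9 × 0.875 = 41723 W
P_out = η·P_in = 0.894 × 41723 = 37300 W
n = 1437 rpm
ω = 2π×1437/60 = 150.5 rad/s
τ = P_out/ω = 37300/150.5 = 248 N·m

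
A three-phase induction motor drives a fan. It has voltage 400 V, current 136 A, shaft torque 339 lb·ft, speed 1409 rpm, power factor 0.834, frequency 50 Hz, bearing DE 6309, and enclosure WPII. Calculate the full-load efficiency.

τ = 339 lb·ft × 1.356 = 459.7 N·m
ω = 2π × 1409/60 = 147.6 rad/s; P_out = τω = 459.7 × 147.6 = 67852 W
P_in = √3·V_L·I_L·cosφ = 1.732 × 400 × 136 × 0.834 = 78580 W
η = P_out / P_in = 67852 / 78580 = 0.863 = 86.3%

86.3 %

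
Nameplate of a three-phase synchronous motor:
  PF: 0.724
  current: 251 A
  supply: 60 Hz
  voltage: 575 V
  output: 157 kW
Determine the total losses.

P_in = √3·V·I·cosφ = 1.732×575×251×0.724 = 180979 W
P_out = 157000 W
Losses = P_in − P_out = 180979 − 157000 = 23979 W

24 kW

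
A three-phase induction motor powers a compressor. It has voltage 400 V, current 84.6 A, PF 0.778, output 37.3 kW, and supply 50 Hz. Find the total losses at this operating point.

8.3 kW

P_in = √3·V·I·cosφ = 1.732×400×84.6×0.778 = 45599 W
P_out = 37300 W
Losses = P_in − P_out = 45599 − 37300 = 8299 W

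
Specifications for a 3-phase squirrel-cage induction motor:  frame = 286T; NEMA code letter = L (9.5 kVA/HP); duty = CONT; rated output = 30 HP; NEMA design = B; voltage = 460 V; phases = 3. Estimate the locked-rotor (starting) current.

S_LR = 9.5 × 30 = 285 kVA
I_LR = S_LR/(√3·V_L) = 285000/(1.732×460) = 358 A

358 A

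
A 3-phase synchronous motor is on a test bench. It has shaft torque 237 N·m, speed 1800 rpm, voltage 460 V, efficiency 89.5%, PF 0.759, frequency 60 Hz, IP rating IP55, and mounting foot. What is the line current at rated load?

ω = 2π×1800/60 = 188.5 rad/s; P_out = τω = 237 × 188.5 = 44675 W
P_in = P_out / η = 44675 / 0.895 = 49916 W
I_L = P_in / (√3·V_L·cosφ) = 49916 / (1.732 × 460 × 0.759) = 82.5 A

82.5 A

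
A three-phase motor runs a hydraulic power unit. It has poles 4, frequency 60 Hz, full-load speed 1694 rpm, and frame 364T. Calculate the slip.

5.9 %

n_s = 120f/p = 120×60/4 = 1800 rpm
s = (n_s − n)/n_s = (1800 − 1694)/1800 = 0.0589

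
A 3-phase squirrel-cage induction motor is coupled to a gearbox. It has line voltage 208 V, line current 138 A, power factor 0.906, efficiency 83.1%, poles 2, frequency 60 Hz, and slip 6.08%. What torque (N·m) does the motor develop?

P_in = √3·V·I·cosφ = 1.732 × 208 × 138 × 0.906 = 45042 W
P_out = η·P_in = 0.831 × 45042 = 37430 W
n_s = 120×60/2 = 3600 rpm; n = 3600×(1−0.0608) = 3381 rpm
ω = 2π×3381/60 = 354.1 rad/s
τ = P_out/ω = 37430/354.1 = 106 N·m

106 N·m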